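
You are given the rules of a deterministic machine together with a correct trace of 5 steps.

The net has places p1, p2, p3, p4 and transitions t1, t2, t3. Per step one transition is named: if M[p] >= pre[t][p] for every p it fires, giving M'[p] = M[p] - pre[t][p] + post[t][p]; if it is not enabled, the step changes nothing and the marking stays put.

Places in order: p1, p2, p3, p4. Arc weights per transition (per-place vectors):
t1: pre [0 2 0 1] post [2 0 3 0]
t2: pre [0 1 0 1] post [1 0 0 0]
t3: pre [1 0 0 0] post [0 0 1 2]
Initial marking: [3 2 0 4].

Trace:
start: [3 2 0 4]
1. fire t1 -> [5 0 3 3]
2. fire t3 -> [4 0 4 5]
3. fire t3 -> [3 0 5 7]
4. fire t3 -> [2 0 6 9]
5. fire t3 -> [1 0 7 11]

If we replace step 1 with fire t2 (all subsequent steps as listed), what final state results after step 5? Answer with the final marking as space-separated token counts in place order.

(re-executing from step 1 with the substitution; state before step 1: [3 2 0 4])
1. fire t2 -> [4 1 0 3]
2. fire t3 -> [3 1 1 5]
3. fire t3 -> [2 1 2 7]
4. fire t3 -> [1 1 3 9]
5. fire t3 -> [0 1 4 11]

0 1 4 11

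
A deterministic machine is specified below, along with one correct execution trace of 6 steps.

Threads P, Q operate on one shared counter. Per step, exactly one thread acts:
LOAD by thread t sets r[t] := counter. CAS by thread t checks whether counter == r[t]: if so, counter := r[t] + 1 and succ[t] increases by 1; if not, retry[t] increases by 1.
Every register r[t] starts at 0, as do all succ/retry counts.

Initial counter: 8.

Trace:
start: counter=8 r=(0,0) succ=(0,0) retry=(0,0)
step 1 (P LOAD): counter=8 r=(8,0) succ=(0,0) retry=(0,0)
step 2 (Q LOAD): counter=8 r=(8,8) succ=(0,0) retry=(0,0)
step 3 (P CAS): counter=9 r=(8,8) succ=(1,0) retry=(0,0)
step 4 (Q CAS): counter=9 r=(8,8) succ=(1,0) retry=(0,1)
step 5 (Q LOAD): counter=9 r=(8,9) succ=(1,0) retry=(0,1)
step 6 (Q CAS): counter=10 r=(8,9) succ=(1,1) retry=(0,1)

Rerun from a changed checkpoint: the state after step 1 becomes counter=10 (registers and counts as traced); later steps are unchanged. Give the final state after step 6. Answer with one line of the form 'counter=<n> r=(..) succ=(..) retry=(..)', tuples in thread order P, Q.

state after step 1 := counter=10 r=(8,0) succ=(0,0) retry=(0,0)
step 2 (Q LOAD): counter=10 r=(8,10) succ=(0,0) retry=(0,0)
step 3 (P CAS): counter=10 r=(8,10) succ=(0,0) retry=(1,0)
step 4 (Q CAS): counter=11 r=(8,10) succ=(0,1) retry=(1,0)
step 5 (Q LOAD): counter=11 r=(8,11) succ=(0,1) retry=(1,0)
step 6 (Q CAS): counter=12 r=(8,11) succ=(0,2) retry=(1,0)

counter=12 r=(8,11) succ=(0,2) retry=(1,0)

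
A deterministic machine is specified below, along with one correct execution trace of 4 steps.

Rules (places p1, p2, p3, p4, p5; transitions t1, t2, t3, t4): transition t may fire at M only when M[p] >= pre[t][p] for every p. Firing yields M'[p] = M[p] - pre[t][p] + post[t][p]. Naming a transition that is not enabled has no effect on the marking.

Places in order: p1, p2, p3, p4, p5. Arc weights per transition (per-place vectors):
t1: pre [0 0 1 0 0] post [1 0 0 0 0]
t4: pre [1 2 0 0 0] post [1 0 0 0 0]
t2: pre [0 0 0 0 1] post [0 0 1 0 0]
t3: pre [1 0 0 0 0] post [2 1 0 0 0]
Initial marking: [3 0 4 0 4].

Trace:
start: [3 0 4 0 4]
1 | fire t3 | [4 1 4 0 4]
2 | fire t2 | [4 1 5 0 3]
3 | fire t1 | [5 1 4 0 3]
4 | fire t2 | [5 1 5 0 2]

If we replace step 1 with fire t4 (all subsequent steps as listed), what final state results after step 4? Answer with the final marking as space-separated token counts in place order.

(re-executing from step 1 with the substitution; state before step 1: [3 0 4 0 4])
1 | fire t4 | [3 0 4 0 4]
2 | fire t2 | [3 0 5 0 3]
3 | fire t1 | [4 0 4 0 3]
4 | fire t2 | [4 0 5 0 2]

4 0 5 0 2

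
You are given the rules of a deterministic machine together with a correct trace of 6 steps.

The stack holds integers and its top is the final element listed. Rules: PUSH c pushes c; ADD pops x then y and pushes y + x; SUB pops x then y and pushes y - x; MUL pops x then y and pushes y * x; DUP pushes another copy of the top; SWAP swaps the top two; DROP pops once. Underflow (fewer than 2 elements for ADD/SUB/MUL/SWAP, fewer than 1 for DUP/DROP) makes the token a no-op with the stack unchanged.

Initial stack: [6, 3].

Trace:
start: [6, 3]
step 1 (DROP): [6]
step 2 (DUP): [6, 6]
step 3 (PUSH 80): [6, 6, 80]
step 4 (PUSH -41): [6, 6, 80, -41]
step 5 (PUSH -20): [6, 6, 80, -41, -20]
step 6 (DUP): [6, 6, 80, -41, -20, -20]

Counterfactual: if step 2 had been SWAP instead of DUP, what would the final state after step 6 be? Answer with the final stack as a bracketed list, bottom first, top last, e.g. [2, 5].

(re-executing from step 2 with the substitution; state before step 2: [6])
step 2 (SWAP): [6]
step 3 (PUSH 80): [6, 80]
step 4 (PUSH -41): [6, 80, -41]
step 5 (PUSH -20): [6, 80, -41, -20]
step 6 (DUP): [6, 80, -41, -20, -20]

[6, 80, -41, -20, -20]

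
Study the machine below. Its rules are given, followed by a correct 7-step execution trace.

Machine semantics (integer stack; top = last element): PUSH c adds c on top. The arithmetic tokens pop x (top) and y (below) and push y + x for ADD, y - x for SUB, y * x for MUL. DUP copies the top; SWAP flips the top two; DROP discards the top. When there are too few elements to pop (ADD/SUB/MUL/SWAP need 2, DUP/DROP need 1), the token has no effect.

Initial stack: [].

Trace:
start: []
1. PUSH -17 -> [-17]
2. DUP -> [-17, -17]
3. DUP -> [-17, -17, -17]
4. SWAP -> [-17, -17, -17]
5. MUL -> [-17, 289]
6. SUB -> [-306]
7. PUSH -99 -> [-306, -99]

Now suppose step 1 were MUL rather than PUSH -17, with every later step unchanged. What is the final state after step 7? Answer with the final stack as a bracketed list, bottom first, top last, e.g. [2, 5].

(re-executing from step 1 with the substitution; state before step 1: [])
1. MUL -> []
2. DUP -> []
3. DUP -> []
4. SWAP -> []
5. MUL -> []
6. SUB -> []
7. PUSH -99 -> [-99]

[-99]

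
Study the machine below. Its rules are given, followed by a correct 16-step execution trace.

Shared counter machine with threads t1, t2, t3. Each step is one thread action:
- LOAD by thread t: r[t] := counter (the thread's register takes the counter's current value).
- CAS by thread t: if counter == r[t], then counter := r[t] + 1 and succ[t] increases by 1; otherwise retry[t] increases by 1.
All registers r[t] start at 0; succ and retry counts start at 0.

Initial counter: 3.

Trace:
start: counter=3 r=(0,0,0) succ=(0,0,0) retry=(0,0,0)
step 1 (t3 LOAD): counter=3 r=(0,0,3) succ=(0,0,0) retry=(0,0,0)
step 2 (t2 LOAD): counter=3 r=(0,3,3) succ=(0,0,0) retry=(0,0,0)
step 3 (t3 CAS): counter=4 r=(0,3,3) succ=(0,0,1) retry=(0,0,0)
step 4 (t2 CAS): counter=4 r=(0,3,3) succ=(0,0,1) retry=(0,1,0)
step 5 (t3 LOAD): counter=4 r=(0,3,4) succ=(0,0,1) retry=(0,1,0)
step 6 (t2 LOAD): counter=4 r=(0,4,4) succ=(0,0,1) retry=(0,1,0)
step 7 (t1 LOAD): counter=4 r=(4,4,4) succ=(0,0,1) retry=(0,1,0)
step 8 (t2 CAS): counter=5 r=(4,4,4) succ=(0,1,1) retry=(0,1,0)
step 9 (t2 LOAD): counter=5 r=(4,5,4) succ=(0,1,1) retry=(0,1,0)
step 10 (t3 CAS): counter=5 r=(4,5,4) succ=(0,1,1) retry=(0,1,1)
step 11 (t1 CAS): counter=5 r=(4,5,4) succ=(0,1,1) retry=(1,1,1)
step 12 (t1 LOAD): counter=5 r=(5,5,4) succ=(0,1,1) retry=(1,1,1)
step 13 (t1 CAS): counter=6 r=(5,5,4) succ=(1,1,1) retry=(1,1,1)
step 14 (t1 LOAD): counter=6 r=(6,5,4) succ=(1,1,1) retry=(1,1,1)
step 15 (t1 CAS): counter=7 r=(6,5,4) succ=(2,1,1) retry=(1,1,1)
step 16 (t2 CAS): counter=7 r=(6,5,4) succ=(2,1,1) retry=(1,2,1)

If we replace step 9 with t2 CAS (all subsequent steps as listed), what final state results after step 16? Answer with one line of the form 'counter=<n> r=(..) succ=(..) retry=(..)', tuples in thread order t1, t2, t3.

(re-executing from step 9 with the substitution; state before step 9: counter=5 r=(4,4,4) succ=(0,1,1) retry=(0,1,0))
step 9 (t2 CAS): counter=5 r=(4,4,4) succ=(0,1,1) retry=(0,2,0)
step 10 (t3 CAS): counter=5 r=(4,4,4) succ=(0,1,1) retry=(0,2,1)
step 11 (t1 CAS): counter=5 r=(4,4,4) succ=(0,1,1) retry=(1,2,1)
step 12 (t1 LOAD): counter=5 r=(5,4,4) succ=(0,1,1) retry=(1,2,1)
step 13 (t1 CAS): counter=6 r=(5,4,4) succ=(1,1,1) retry=(1,2,1)
step 14 (t1 LOAD): counter=6 r=(6,4,4) succ=(1,1,1) retry=(1,2,1)
step 15 (t1 CAS): counter=7 r=(6,4,4) succ=(2,1,1) retry=(1,2,1)
step 16 (t2 CAS): counter=7 r=(6,4,4) succ=(2,1,1) retry=(1,3,1)

counter=7 r=(6,4,4) succ=(2,1,1) retry=(1,3,1)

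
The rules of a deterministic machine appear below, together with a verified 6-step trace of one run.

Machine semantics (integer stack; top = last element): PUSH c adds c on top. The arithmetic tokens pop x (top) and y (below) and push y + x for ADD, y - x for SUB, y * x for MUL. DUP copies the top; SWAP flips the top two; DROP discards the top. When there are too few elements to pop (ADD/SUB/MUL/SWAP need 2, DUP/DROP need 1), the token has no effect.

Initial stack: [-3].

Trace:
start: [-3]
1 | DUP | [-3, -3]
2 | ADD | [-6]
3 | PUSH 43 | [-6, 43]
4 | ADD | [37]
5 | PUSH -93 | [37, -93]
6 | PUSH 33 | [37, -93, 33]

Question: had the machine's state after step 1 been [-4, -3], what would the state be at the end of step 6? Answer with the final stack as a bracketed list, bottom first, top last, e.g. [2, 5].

state after step 1 := [-4, -3]
2 | ADD | [-7]
3 | PUSH 43 | [-7, 43]
4 | ADD | [36]
5 | PUSH -93 | [36, -93]
6 | PUSH 33 | [36, -93, 33]

[36, -93, 33]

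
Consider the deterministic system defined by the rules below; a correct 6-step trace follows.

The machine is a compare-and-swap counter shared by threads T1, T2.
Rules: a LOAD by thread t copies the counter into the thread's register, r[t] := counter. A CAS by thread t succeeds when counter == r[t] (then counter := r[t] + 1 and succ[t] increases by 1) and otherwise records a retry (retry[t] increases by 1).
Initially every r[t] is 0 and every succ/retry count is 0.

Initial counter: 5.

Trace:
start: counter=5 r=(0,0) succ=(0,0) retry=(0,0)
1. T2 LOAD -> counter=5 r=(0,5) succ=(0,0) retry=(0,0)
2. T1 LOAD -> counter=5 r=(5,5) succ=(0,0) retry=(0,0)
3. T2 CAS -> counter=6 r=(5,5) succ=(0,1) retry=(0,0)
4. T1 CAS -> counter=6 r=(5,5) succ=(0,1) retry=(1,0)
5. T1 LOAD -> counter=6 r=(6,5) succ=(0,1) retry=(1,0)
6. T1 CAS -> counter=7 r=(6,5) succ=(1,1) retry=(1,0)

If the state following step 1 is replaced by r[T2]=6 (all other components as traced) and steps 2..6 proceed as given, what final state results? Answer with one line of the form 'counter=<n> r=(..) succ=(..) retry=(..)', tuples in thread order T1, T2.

counter=7 r=(6,6) succ=(2,0) retry=(0,1)

state after step 1 := counter=5 r=(0,6) succ=(0,0) retry=(0,0)
2. T1 LOAD -> counter=5 r=(5,6) succ=(0,0) retry=(0,0)
3. T2 CAS -> counter=5 r=(5,6) succ=(0,0) retry=(0,1)
4. T1 CAS -> counter=6 r=(5,6) succ=(1,0) retry=(0,1)
5. T1 LOAD -> counter=6 r=(6,6) succ=(1,0) retry=(0,1)
6. T1 CAS -> counter=7 r=(6,6) succ=(2,0) retry=(0,1)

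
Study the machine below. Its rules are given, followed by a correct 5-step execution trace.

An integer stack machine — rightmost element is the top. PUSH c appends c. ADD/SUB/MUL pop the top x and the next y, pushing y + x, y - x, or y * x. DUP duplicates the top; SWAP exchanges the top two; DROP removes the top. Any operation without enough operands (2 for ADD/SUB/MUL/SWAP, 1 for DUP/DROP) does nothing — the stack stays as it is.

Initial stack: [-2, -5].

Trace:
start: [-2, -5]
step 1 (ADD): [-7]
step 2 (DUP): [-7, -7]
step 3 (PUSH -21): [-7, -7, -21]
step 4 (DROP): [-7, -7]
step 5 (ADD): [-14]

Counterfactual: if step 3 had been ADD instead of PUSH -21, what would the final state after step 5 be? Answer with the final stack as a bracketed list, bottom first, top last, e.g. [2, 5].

(re-executing from step 3 with the substitution; state before step 3: [-7, -7])
step 3 (ADD): [-14]
step 4 (DROP): []
step 5 (ADD): []

[]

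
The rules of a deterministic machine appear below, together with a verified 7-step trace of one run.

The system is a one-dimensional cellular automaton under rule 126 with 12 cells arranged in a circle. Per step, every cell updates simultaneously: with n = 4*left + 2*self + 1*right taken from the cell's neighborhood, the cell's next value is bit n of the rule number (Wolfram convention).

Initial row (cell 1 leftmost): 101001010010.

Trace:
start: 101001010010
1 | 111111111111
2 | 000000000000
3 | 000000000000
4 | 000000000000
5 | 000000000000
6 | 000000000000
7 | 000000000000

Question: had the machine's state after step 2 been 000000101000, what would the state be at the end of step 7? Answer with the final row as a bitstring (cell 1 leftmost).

state after step 2 := 000000101000
3 | 000001111100
4 | 000011000110
5 | 000111101111
6 | 101100111001
7 | 111111101111

111111101111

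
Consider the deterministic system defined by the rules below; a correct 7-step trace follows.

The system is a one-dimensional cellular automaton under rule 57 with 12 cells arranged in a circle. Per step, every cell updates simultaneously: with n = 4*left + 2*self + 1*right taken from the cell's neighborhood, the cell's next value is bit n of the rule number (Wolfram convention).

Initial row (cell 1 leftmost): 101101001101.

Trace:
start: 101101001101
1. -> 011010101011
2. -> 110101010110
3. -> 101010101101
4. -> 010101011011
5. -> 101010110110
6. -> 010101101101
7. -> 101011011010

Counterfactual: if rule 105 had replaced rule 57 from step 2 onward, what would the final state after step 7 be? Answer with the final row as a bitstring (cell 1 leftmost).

(re-executing steps 2..7 under rule 105; state before step 2: 011010101011)
2. -> 111101010111
3. -> 000110101100
4. -> 110111011101
5. -> 011101110111
6. -> 110111011101
7. -> 011101110111

011101110111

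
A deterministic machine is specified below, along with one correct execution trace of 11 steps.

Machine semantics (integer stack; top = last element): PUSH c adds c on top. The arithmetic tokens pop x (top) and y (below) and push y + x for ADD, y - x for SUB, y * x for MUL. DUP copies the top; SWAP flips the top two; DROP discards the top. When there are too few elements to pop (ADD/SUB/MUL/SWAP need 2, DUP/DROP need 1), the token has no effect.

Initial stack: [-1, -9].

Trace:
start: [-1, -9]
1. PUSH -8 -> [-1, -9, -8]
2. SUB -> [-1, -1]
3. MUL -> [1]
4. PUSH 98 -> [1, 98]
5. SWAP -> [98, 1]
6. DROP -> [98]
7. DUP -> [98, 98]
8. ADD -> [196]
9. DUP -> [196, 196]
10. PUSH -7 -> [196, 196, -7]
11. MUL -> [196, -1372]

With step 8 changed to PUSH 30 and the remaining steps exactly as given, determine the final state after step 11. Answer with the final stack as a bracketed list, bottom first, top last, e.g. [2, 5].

[98, 98, 30, -210]

(re-executing from step 8 with the substitution; state before step 8: [98, 98])
8. PUSH 30 -> [98, 98, 30]
9. DUP -> [98, 98, 30, 30]
10. PUSH -7 -> [98, 98, 30, 30, -7]
11. MUL -> [98, 98, 30, -210]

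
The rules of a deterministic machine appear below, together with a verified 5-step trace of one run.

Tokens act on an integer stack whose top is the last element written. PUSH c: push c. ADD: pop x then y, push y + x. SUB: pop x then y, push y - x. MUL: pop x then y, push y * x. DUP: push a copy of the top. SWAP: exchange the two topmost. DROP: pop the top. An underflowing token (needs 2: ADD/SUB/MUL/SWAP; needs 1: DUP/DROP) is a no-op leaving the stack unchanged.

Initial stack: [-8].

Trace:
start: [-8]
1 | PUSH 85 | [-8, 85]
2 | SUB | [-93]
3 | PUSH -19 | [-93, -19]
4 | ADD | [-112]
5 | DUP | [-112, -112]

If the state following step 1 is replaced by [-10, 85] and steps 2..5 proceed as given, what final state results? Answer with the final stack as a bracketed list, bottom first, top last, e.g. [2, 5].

[-114, -114]

state after step 1 := [-10, 85]
2 | SUB | [-95]
3 | PUSH -19 | [-95, -19]
4 | ADD | [-114]
5 | DUP | [-114, -114]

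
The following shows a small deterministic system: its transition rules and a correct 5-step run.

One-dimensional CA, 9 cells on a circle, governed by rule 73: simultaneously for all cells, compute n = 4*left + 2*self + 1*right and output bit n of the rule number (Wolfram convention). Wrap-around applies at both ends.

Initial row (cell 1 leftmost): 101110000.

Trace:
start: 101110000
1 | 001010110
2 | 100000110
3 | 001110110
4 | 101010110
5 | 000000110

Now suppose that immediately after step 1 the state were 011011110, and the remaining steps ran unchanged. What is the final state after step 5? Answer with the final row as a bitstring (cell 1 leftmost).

state after step 1 := 011011110
2 | 011010010
3 | 011000000
4 | 011011111
5 | 011010001

011010001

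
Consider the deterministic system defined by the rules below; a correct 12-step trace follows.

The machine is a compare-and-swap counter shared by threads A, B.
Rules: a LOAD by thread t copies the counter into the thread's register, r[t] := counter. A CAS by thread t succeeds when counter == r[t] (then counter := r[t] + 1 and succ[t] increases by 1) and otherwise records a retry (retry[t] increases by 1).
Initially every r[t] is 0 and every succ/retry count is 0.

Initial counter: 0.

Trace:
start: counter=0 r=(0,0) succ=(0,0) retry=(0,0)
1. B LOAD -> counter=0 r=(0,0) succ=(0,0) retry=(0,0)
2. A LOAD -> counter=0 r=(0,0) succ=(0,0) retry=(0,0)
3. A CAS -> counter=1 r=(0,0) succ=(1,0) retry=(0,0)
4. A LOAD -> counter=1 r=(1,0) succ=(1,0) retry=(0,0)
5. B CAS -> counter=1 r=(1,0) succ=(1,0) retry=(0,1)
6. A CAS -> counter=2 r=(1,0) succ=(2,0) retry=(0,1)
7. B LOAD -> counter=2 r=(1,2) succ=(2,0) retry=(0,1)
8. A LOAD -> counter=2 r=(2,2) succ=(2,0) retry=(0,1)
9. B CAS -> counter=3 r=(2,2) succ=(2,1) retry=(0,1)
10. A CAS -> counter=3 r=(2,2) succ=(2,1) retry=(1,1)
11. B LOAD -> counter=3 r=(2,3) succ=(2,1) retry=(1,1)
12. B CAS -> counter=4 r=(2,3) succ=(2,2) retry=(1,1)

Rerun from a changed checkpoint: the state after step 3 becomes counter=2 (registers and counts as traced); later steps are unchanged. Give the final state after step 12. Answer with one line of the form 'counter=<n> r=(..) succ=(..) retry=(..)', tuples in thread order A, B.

state after step 3 := counter=2 r=(0,0) succ=(1,0) retry=(0,0)
4. A LOAD -> counter=2 r=(2,0) succ=(1,0) retry=(0,0)
5. B CAS -> counter=2 r=(2,0) succ=(1,0) retry=(0,1)
6. A CAS -> counter=3 r=(2,0) succ=(2,0) retry=(0,1)
7. B LOAD -> counter=3 r=(2,3) succ=(2,0) retry=(0,1)
8. A LOAD -> counter=3 r=(3,3) succ=(2,0) retry=(0,1)
9. B CAS -> counter=4 r=(3,3) succ=(2,1) retry=(0,1)
10. A CAS -> counter=4 r=(3,3) succ=(2,1) retry=(1,1)
11. B LOAD -> counter=4 r=(3,4) succ=(2,1) retry=(1,1)
12. B CAS -> counter=5 r=(3,4) succ=(2,2) retry=(1,1)

counter=5 r=(3,4) succ=(2,2) retry=(1,1)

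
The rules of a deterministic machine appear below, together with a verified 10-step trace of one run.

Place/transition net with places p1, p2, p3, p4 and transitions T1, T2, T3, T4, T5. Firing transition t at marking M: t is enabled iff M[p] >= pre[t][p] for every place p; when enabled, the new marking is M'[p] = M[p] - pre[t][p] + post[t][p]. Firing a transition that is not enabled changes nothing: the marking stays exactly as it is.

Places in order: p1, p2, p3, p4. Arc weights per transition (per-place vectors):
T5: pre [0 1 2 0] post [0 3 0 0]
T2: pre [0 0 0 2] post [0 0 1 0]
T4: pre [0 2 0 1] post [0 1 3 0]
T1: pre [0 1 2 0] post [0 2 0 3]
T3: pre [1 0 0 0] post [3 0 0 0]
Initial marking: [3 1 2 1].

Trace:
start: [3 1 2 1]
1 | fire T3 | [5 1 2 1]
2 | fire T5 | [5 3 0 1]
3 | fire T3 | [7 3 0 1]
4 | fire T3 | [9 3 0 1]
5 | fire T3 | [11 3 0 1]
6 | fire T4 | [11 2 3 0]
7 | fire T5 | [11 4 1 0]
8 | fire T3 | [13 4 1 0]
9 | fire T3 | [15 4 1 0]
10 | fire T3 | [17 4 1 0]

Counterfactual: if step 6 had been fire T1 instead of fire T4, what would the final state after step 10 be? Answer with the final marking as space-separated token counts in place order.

17 3 0 1

(re-executing from step 6 with the substitution; state before step 6: [11 3 0 1])
6 | fire T1 | [11 3 0 1]
7 | fire T5 | [11 3 0 1]
8 | fire T3 | [13 3 0 1]
9 | fire T3 | [15 3 0 1]
10 | fire T3 | [17 3 0 1]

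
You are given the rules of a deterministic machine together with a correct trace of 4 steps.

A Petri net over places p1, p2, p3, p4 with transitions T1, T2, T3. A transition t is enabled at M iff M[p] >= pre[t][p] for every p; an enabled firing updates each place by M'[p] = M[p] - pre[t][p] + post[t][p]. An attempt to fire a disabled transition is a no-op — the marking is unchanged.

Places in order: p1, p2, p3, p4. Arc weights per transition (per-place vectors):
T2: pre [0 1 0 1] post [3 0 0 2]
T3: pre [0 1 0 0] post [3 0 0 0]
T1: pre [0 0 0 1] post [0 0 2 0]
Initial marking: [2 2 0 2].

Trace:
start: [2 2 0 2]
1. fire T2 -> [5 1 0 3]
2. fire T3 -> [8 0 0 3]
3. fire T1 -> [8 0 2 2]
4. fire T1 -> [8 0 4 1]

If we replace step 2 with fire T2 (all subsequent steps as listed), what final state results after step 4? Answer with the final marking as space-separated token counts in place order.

(re-executing from step 2 with the substitution; state before step 2: [5 1 0 3])
2. fire T2 -> [8 0 0 4]
3. fire T1 -> [8 0 2 3]
4. fire T1 -> [8 0 4 2]

8 0 4 2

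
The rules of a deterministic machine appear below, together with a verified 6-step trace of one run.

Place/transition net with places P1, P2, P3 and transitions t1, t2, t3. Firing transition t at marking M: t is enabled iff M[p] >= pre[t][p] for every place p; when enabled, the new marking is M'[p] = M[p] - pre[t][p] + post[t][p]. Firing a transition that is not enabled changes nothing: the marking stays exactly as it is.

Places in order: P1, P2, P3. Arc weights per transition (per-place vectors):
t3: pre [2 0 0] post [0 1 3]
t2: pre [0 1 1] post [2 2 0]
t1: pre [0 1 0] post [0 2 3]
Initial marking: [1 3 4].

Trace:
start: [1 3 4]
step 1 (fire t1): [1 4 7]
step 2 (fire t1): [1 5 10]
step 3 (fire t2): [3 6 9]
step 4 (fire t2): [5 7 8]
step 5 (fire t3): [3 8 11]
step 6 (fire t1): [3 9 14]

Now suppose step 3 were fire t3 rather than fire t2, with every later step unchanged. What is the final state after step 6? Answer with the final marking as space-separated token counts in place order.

1 8 15

(re-executing from step 3 with the substitution; state before step 3: [1 5 10])
step 3 (fire t3): [1 5 10]
step 4 (fire t2): [3 6 9]
step 5 (fire t3): [1 7 12]
step 6 (fire t1): [1 8 15]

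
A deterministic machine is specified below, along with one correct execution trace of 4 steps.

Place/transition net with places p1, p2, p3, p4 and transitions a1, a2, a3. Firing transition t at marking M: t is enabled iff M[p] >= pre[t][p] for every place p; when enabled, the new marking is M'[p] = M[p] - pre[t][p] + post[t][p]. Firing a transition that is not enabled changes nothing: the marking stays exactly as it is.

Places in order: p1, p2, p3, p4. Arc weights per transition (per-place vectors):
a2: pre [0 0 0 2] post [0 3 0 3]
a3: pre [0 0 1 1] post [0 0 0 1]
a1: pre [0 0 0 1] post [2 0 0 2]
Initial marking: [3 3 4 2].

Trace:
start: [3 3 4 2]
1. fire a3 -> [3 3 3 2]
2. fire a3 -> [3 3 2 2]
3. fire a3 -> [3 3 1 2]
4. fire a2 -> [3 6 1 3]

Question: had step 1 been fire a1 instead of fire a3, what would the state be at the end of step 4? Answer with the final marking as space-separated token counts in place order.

5 6 2 4

(re-executing from step 1 with the substitution; state before step 1: [3 3 4 2])
1. fire a1 -> [5 3 4 3]
2. fire a3 -> [5 3 3 3]
3. fire a3 -> [5 3 2 3]
4. fire a2 -> [5 6 2 4]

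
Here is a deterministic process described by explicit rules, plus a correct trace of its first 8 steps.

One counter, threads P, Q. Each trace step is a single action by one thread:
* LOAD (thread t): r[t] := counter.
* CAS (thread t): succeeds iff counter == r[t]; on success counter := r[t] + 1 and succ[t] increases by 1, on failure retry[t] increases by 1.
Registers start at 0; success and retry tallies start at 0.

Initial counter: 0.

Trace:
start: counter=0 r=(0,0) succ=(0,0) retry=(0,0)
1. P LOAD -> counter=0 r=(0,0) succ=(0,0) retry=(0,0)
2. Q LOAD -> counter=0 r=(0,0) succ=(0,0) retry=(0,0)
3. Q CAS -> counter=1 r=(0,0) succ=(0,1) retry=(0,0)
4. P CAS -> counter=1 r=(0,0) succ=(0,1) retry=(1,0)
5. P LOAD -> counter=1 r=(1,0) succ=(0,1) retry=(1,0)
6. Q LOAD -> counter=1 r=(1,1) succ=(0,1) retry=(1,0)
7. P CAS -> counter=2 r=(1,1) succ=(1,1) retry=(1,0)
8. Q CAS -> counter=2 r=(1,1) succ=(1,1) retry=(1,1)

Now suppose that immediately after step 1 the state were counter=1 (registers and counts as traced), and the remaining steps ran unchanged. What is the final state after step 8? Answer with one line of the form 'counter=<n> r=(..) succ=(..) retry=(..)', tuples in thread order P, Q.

state after step 1 := counter=1 r=(0,0) succ=(0,0) retry=(0,0)
2. Q LOAD -> counter=1 r=(0,1) succ=(0,0) retry=(0,0)
3. Q CAS -> counter=2 r=(0,1) succ=(0,1) retry=(0,0)
4. P CAS -> counter=2 r=(0,1) succ=(0,1) retry=(1,0)
5. P LOAD -> counter=2 r=(2,1) succ=(0,1) retry=(1,0)
6. Q LOAD -> counter=2 r=(2,2) succ=(0,1) retry=(1,0)
7. P CAS -> counter=3 r=(2,2) succ=(1,1) retry=(1,0)
8. Q CAS -> counter=3 r=(2,2) succ=(1,1) retry=(1,1)

counter=3 r=(2,2) succ=(1,1) retry=(1,1)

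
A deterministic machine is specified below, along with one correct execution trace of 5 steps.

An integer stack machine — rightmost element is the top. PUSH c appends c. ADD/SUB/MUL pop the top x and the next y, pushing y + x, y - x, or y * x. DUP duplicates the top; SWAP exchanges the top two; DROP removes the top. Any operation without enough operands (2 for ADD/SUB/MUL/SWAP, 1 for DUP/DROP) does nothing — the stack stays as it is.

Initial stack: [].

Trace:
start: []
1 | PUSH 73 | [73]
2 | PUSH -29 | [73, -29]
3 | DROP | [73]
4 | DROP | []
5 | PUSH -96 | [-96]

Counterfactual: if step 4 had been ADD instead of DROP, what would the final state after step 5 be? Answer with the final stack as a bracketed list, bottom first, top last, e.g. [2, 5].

(re-executing from step 4 with the substitution; state before step 4: [73])
4 | ADD | [73]
5 | PUSH -96 | [73, -96]

[73, -96]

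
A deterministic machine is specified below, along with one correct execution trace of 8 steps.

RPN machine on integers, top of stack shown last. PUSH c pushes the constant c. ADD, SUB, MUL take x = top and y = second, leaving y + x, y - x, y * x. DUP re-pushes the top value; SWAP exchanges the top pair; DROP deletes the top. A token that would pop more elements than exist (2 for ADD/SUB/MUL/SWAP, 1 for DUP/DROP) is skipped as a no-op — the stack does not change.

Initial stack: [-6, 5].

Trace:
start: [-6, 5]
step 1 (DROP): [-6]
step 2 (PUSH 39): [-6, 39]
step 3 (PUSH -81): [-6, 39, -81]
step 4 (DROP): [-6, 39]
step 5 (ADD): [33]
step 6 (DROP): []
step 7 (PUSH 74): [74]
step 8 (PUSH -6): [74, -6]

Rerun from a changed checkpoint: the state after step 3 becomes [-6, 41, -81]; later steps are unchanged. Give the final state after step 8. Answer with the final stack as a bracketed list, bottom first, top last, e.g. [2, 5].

state after step 3 := [-6, 41, -81]
step 4 (DROP): [-6, 41]
step 5 (ADD): [35]
step 6 (DROP): []
step 7 (PUSH 74): [74]
step 8 (PUSH -6): [74, -6]

[74, -6]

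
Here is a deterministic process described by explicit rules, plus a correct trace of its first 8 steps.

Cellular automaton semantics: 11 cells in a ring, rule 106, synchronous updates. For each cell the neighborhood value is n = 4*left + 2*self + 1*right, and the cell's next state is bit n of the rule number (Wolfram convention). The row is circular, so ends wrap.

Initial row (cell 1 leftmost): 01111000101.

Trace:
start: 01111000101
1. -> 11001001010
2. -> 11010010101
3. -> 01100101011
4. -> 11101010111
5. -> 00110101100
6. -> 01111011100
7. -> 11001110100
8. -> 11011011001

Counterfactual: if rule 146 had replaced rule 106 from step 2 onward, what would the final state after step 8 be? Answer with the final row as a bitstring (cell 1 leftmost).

10100010100

(re-executing steps 2..8 under rule 146; state before step 2: 11001001010)
2. -> 00110110000
3. -> 01000001000
4. -> 10100010100
5. -> 00010100011
6. -> 10100010100
7. -> 00010100011
8. -> 10100010100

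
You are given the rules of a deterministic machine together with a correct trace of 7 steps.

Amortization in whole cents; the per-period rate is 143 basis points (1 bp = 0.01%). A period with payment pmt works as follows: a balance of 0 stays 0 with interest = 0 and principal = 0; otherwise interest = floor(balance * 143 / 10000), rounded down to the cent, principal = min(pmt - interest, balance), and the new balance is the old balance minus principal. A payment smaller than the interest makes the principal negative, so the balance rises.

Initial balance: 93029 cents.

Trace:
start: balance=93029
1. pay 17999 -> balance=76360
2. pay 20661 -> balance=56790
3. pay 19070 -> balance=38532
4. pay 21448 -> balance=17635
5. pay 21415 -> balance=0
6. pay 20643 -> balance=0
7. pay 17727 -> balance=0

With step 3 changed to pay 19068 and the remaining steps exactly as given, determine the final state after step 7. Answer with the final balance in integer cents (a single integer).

0

(re-executing from step 3 with the substitution; state before step 3: balance=56790)
3. pay 19068 -> balance=38534
4. pay 21448 -> balance=17637
5. pay 21415 -> balance=0
6. pay 20643 -> balance=0
7. pay 17727 -> balance=0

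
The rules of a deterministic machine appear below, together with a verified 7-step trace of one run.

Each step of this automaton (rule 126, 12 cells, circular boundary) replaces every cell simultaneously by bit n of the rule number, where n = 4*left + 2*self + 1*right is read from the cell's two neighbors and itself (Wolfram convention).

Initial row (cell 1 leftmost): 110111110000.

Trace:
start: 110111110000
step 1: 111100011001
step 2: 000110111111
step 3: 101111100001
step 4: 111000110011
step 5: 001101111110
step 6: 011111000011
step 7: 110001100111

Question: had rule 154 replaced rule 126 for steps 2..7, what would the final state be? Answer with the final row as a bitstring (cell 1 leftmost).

(re-executing steps 2..7 under rule 154; state before step 2: 111100011001)
step 2: 111010110111
step 3: 110000100111
step 4: 101001011111
step 5: 000110011111
step 6: 101101111110
step 7: 001001111100

001001111100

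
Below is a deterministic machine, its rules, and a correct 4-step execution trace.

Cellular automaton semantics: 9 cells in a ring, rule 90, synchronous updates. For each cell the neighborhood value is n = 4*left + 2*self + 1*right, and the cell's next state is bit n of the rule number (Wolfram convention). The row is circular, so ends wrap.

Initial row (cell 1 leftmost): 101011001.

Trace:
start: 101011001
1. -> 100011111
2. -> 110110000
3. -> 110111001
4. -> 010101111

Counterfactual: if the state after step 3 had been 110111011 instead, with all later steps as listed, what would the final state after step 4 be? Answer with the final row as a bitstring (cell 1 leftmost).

state after step 3 := 110111011
4. -> 010101010

010101010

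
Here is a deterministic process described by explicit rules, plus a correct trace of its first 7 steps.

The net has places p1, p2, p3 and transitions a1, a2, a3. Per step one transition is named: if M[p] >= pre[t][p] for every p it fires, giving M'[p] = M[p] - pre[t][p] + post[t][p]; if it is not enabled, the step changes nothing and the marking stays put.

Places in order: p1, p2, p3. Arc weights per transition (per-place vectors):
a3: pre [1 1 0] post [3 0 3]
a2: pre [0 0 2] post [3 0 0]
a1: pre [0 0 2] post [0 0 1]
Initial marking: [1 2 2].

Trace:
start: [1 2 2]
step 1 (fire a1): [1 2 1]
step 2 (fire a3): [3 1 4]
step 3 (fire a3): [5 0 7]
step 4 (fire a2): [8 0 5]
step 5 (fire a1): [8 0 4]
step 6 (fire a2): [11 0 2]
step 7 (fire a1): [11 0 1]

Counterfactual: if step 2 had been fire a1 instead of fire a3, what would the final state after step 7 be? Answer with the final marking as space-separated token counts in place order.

6 1 1

(re-executing from step 2 with the substitution; state before step 2: [1 2 1])
step 2 (fire a1): [1 2 1]
step 3 (fire a3): [3 1 4]
step 4 (fire a2): [6 1 2]
step 5 (fire a1): [6 1 1]
step 6 (fire a2): [6 1 1]
step 7 (fire a1): [6 1 1]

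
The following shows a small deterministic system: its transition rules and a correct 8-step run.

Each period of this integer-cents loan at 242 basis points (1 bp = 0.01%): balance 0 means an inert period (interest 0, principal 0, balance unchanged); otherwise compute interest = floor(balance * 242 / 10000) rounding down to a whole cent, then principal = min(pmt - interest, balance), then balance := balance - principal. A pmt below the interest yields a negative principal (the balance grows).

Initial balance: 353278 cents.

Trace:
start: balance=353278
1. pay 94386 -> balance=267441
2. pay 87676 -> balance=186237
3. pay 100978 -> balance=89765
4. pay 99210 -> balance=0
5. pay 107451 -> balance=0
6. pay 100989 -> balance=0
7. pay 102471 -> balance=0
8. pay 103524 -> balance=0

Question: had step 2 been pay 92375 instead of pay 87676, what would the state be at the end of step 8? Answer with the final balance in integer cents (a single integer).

(re-executing from step 2 with the substitution; state before step 2: balance=267441)
2. pay 92375 -> balance=181538
3. pay 100978 -> balance=84953
4. pay 99210 -> balance=0
5. pay 107451 -> balance=0
6. pay 100989 -> balance=0
7. pay 102471 -> balance=0
8. pay 103524 -> balance=0

0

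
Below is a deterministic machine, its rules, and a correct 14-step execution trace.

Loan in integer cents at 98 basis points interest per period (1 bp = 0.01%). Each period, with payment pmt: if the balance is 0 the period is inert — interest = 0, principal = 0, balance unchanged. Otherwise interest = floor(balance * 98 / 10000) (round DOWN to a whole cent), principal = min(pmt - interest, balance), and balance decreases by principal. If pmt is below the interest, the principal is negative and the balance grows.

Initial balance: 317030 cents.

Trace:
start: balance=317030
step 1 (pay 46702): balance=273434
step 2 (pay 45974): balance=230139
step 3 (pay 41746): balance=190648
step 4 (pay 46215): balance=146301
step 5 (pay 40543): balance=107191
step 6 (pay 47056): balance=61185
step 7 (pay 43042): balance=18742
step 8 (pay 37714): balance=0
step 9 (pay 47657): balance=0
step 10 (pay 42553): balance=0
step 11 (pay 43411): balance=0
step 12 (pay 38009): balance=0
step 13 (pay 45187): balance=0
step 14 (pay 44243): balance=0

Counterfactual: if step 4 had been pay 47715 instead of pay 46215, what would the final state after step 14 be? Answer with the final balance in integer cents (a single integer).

(re-executing from step 4 with the substitution; state before step 4: balance=190648)
step 4 (pay 47715): balance=144801
step 5 (pay 40543): balance=105677
step 6 (pay 47056): balance=59656
step 7 (pay 43042): balance=17198
step 8 (pay 37714): balance=0
step 9 (pay 47657): balance=0
step 10 (pay 42553): balance=0
step 11 (pay 43411): balance=0
step 12 (pay 38009): balance=0
step 13 (pay 45187): balance=0
step 14 (pay 44243): balance=0

0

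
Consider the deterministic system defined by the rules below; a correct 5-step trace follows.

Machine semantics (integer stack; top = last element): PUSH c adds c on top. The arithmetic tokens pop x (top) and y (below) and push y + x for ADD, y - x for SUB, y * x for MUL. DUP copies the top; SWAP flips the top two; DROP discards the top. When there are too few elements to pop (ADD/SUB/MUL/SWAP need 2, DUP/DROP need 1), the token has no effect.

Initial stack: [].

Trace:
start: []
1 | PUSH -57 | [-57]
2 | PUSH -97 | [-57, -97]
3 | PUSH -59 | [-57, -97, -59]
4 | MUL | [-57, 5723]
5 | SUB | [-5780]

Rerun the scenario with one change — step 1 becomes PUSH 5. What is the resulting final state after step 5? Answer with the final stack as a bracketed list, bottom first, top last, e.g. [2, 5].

[-5718]

(re-executing from step 1 with the substitution; state before step 1: [])
1 | PUSH 5 | [5]
2 | PUSH -97 | [5, -97]
3 | PUSH -59 | [5, -97, -59]
4 | MUL | [5, 5723]
5 | SUB | [-5718]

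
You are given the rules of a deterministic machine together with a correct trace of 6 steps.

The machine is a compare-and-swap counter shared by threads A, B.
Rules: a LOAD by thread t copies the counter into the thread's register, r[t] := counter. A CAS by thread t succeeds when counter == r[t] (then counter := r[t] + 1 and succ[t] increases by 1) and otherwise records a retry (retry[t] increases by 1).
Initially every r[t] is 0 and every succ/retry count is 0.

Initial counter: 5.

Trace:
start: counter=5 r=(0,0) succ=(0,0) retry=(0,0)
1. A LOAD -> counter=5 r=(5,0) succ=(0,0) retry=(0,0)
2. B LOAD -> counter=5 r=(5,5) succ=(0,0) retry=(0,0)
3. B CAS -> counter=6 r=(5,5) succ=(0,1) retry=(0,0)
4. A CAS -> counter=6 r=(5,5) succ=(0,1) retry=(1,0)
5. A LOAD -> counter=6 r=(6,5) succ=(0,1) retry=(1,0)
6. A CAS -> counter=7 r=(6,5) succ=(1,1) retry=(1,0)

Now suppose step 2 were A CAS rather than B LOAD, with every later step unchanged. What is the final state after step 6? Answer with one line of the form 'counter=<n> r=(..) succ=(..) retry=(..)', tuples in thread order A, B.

counter=7 r=(6,0) succ=(2,0) retry=(1,1)

(re-executing from step 2 with the substitution; state before step 2: counter=5 r=(5,0) succ=(0,0) retry=(0,0))
2. A CAS -> counter=6 r=(5,0) succ=(1,0) retry=(0,0)
3. B CAS -> counter=6 r=(5,0) succ=(1,0) retry=(0,1)
4. A CAS -> counter=6 r=(5,0) succ=(1,0) retry=(1,1)
5. A LOAD -> counter=6 r=(6,0) succ=(1,0) retry=(1,1)
6. A CAS -> counter=7 r=(6,0) succ=(2,0) retry=(1,1)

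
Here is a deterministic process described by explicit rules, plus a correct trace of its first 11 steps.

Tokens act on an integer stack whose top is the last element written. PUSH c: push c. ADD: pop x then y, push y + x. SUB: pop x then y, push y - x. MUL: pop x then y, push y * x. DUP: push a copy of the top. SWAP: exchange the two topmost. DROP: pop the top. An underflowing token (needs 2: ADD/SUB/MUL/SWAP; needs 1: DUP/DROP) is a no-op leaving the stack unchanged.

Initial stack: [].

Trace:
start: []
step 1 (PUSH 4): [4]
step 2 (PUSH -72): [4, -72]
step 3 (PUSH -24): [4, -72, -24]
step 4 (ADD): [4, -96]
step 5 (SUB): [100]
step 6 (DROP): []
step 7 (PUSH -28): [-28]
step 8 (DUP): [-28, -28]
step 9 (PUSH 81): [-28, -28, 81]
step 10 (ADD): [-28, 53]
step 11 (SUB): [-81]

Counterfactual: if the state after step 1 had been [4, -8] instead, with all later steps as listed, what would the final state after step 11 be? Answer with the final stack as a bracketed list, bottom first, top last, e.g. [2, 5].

state after step 1 := [4, -8]
step 2 (PUSH -72): [4, -8, -72]
step 3 (PUSH -24): [4, -8, -72, -24]
step 4 (ADD): [4, -8, -96]
step 5 (SUB): [4, 88]
step 6 (DROP): [4]
step 7 (PUSH -28): [4, -28]
step 8 (DUP): [4, -28, -28]
step 9 (PUSH 81): [4, -28, -28, 81]
step 10 (ADD): [4, -28, 53]
step 11 (SUB): [4, -81]

[4, -81]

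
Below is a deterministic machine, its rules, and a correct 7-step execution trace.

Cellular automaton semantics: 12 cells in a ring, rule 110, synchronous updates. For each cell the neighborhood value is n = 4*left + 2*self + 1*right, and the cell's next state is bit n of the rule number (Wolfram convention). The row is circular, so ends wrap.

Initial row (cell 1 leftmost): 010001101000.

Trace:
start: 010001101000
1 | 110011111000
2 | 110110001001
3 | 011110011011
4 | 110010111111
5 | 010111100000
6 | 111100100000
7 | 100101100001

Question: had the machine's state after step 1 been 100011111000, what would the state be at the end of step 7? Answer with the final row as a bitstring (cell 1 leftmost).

101001101111

state after step 1 := 100011111000
2 | 100110001001
3 | 101110011011
4 | 111010111110
5 | 101111100011
6 | 111000100110
7 | 101001101111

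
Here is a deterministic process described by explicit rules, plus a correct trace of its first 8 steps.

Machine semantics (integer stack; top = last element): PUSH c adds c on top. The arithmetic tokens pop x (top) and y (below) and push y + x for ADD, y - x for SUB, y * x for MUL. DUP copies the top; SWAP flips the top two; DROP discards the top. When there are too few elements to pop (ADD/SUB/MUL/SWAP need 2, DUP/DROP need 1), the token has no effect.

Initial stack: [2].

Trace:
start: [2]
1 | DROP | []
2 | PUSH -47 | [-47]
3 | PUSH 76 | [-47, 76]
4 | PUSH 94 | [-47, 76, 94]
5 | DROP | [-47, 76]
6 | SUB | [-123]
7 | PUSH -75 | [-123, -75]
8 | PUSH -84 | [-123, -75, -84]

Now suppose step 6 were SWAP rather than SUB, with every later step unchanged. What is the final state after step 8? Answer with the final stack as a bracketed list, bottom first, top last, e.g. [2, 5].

(re-executing from step 6 with the substitution; state before step 6: [-47, 76])
6 | SWAP | [76, -47]
7 | PUSH -75 | [76, -47, -75]
8 | PUSH -84 | [76, -47, -75, -84]

[76, -47, -75, -84]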